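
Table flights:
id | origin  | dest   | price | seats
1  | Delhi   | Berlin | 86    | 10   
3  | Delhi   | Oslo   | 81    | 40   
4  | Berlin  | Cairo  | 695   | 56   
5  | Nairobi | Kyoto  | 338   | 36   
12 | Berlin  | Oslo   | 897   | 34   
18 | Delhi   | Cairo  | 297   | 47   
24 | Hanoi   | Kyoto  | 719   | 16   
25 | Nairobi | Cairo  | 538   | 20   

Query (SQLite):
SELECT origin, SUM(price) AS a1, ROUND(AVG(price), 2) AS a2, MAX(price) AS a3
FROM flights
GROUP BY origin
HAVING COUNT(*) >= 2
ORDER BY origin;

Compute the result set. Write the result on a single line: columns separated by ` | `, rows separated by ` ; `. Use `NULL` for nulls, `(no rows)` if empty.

Berlin | 1592 | 796 | 897 ; Delhi | 464 | 154.67 | 297 ; Nairobi | 876 | 438 | 538

Group flights by origin.
Per group compute: SUM(price), ROUND(AVG(price), 2), MAX(price).
HAVING: drop groups with fewer than 2 rows.
  Berlin: ids {4, 12} → SUM(price)=1592, ROUND(AVG(price), 2)=796, MAX(price)=897
  Delhi: ids {1, 3, 18} → SUM(price)=464, ROUND(AVG(price), 2)=154.67, MAX(price)=297
  Hanoi: ids {24} → SUM(price)=719, ROUND(AVG(price), 2)=719, MAX(price)=719
  Nairobi: ids {5, 25} → SUM(price)=876, ROUND(AVG(price), 2)=438, MAX(price)=538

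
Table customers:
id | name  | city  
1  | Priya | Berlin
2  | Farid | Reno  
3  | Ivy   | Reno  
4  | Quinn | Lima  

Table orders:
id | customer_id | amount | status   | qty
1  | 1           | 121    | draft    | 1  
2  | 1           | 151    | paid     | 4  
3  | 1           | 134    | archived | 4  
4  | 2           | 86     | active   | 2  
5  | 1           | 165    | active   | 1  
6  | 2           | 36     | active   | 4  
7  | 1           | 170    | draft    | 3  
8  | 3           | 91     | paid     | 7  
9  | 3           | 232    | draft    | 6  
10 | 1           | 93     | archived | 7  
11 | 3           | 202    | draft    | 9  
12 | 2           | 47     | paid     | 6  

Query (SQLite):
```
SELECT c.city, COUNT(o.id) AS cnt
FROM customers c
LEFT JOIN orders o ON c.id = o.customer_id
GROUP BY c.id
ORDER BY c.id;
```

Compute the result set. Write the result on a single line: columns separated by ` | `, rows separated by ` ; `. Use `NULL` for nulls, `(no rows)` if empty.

Berlin | 6 ; Reno | 3 ; Reno | 3 ; Lima | 0

LEFT JOIN keeps every customers row; unmatched ones get NULL for orders columns.
Group by customers.id and compute COUNT(o.id). COUNT(col) of an all-NULL group is 0.
  1: ids {1, 2, 3, 5, 7, 10} → COUNT(o.id)=6
  2: ids {4, 6, 12} → COUNT(o.id)=3
  3: ids {8, 9, 11} → COUNT(o.id)=3
  4: ids {—} → COUNT(o.id)=0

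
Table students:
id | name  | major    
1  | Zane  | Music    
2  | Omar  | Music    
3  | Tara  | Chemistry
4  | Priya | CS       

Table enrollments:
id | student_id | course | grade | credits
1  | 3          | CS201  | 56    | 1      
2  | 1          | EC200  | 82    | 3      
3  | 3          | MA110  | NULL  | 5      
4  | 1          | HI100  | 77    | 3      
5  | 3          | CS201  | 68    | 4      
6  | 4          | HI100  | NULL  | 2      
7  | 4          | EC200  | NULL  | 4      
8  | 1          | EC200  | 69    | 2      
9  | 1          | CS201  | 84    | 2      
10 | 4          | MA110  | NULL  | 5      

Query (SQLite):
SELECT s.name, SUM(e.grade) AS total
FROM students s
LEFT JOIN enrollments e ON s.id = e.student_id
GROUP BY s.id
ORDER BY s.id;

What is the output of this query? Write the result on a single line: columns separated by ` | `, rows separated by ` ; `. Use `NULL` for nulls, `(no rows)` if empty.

Zane | 312 ; Omar | NULL ; Tara | 124 ; Priya | NULL

LEFT JOIN keeps every students row; unmatched ones get NULL for enrollments columns.
Group by students.id and compute SUM(e.grade). SUM over an all-NULL group is NULL.
  1: ids {2, 4, 8, 9} → SUM(e.grade)=312
  2: ids {—} → SUM(e.grade)=NULL
  3: ids {1, 3, 5} → SUM(e.grade)=124
  4: ids {6, 7, 10} → SUM(e.grade)=NULL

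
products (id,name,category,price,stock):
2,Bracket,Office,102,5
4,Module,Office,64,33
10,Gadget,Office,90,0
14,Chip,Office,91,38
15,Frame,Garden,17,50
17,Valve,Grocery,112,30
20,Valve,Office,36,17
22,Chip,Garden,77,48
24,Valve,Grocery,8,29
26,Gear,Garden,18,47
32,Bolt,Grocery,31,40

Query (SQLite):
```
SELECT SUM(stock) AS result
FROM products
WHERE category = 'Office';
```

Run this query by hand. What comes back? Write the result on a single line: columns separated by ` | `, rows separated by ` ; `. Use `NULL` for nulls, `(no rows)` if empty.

Rows where category='Office' → stock values: [5, 33, 0, 38, 17].
SUM of non-NULL values = 93.

93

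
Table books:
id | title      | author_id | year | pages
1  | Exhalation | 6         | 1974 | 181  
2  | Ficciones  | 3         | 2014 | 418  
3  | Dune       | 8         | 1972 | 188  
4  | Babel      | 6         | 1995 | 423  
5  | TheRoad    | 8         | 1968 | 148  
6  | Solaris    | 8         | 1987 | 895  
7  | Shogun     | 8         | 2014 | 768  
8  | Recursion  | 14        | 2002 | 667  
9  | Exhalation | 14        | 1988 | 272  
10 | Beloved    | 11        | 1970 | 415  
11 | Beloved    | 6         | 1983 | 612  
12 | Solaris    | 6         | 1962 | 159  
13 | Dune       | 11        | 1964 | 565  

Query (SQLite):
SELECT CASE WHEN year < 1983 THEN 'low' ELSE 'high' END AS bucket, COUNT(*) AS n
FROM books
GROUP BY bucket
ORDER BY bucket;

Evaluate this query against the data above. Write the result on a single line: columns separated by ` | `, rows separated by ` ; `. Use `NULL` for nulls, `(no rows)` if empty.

Bucket rows by year < 1983 → 'low' else 'high'; count each bucket.

high | 7 ; low | 6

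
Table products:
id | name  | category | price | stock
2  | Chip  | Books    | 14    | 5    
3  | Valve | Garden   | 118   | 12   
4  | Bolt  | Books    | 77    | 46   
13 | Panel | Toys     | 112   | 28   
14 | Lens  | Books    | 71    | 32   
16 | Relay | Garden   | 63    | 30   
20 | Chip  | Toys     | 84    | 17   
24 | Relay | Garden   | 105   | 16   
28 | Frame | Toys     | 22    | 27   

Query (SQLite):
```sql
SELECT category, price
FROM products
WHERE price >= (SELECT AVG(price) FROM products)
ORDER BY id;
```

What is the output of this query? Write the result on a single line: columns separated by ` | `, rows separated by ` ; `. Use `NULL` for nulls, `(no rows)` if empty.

Garden | 118 ; Books | 77 ; Toys | 112 ; Toys | 84 ; Garden | 105

Scalar subquery: AVG(price) over all products rows = 74.0.
Keep rows where price >= that value.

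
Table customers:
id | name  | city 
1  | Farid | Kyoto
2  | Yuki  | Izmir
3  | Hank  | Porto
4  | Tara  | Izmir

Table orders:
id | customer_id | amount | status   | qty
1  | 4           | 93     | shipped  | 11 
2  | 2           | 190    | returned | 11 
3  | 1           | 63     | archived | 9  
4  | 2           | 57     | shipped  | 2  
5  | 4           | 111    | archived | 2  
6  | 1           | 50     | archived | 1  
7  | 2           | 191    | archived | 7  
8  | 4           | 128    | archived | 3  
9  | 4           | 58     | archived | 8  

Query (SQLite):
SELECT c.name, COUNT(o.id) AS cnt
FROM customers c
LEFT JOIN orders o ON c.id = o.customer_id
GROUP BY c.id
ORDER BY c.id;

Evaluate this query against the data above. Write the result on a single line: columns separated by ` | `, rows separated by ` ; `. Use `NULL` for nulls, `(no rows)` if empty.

LEFT JOIN keeps every customers row; unmatched ones get NULL for orders columns.
Group by customers.id and compute COUNT(o.id). COUNT(col) of an all-NULL group is 0.
  1: ids {3, 6} → COUNT(o.id)=2
  2: ids {2, 4, 7} → COUNT(o.id)=3
  3: ids {—} → COUNT(o.id)=0
  4: ids {1, 5, 8, 9} → COUNT(o.id)=4

Farid | 2 ; Yuki | 3 ; Hank | 0 ; Tara | 4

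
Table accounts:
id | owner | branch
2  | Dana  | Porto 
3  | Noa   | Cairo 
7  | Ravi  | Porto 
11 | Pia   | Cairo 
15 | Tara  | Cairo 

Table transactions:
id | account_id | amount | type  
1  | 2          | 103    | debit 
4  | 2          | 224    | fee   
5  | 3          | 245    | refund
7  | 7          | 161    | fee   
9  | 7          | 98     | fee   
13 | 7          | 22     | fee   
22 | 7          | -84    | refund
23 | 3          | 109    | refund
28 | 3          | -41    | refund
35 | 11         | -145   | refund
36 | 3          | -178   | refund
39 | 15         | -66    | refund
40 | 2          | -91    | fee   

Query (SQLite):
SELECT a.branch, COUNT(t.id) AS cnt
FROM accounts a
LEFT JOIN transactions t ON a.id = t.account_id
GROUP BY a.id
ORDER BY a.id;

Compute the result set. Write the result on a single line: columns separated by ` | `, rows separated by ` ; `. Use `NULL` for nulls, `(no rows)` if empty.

Porto | 3 ; Cairo | 4 ; Porto | 4 ; Cairo | 1 ; Cairo | 1

LEFT JOIN keeps every accounts row; unmatched ones get NULL for transactions columns.
Group by accounts.id and compute COUNT(t.id). COUNT(col) of an all-NULL group is 0.
  2: ids {1, 4, 40} → COUNT(t.id)=3
  3: ids {5, 23, 28, 36} → COUNT(t.id)=4
  7: ids {7, 9, 13, 22} → COUNT(t.id)=4
  11: ids {35} → COUNT(t.id)=1
  15: ids {39} → COUNT(t.id)=1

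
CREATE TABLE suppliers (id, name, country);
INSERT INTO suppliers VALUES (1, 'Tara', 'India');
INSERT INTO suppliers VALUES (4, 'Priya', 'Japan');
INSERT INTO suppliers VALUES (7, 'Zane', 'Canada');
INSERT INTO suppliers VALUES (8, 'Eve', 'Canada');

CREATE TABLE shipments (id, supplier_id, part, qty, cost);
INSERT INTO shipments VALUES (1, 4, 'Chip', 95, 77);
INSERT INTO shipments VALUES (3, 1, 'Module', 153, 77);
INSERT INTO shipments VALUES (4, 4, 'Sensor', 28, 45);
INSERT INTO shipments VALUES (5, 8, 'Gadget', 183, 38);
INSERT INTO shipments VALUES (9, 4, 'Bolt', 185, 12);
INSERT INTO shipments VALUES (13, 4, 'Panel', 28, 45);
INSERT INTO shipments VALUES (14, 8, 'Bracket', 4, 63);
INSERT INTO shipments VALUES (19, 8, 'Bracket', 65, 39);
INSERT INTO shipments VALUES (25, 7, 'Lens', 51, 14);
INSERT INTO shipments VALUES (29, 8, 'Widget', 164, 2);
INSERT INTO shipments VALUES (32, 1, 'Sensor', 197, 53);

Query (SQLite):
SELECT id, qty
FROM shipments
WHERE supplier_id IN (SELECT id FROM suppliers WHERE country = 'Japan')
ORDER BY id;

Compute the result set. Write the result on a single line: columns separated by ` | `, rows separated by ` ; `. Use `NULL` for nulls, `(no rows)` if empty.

Inner query: suppliers.id where country = 'Japan'.
Outer: keep shipments rows whose supplier_id is in that set.
Inner query → {4}

1 | 95 ; 4 | 28 ; 9 | 185 ; 13 | 28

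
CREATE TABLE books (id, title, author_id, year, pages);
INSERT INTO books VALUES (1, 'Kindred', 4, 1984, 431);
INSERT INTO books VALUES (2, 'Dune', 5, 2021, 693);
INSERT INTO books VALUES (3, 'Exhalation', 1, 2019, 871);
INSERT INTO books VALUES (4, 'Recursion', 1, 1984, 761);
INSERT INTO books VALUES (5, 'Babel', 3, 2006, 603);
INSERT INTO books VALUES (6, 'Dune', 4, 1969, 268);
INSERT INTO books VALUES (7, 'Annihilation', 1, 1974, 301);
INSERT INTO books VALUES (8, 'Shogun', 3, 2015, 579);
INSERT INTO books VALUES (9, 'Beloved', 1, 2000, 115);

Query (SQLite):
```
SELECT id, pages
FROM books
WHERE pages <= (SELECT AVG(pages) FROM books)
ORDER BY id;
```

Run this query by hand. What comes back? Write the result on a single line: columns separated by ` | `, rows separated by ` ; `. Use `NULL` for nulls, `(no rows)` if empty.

1 | 431 ; 6 | 268 ; 7 | 301 ; 9 | 115

Scalar subquery: AVG(pages) over all books rows = 513.555556 (≈; comparison uses full precision).
Keep rows where pages <= that value.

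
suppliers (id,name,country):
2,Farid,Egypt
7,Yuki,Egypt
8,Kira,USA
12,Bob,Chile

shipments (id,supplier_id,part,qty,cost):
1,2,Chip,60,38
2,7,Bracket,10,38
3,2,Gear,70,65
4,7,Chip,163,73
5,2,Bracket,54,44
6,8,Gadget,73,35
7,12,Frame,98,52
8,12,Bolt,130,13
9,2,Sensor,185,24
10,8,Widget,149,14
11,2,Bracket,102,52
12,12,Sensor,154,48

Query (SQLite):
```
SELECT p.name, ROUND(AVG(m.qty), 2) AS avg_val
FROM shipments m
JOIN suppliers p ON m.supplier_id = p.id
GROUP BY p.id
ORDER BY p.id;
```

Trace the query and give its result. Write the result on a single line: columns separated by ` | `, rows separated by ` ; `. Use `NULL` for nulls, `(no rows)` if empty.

Join each shipments row to its suppliers via supplier_id.
Group joined rows by suppliers.id; compute ROUND(AVG(m.qty), 2) per group.
  2: ids {1, 3, 5, 9, 11} → ROUND(AVG(m.qty), 2)=94.2
  7: ids {2, 4} → ROUND(AVG(m.qty), 2)=86.5
  8: ids {6, 10} → ROUND(AVG(m.qty), 2)=111
  12: ids {7, 8, 12} → ROUND(AVG(m.qty), 2)=127.33

Farid | 94.2 ; Yuki | 86.5 ; Kira | 111 ; Bob | 127.33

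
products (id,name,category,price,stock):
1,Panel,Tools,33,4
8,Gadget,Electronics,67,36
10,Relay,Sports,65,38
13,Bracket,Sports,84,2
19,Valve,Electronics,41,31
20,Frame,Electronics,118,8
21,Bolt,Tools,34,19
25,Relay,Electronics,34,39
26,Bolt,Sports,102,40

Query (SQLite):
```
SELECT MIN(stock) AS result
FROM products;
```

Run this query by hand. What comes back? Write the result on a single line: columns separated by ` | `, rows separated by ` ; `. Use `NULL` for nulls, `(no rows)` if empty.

2

All stock values: [4, 36, 38, 2, 31, 8, 19, 39, 40].
MIN of non-NULL values = 2.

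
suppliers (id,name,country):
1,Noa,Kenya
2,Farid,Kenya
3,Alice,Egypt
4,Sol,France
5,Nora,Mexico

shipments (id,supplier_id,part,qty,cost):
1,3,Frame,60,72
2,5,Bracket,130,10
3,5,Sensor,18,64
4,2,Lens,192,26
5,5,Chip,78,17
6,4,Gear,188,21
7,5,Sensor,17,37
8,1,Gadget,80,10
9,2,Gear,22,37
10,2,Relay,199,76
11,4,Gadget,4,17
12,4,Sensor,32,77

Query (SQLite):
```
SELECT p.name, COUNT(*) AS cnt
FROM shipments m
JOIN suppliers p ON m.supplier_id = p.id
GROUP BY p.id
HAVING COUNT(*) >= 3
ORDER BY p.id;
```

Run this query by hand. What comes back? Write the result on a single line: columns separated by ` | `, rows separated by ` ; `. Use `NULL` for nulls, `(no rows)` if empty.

Join each shipments row to its suppliers via supplier_id.
Group joined rows by suppliers.id; compute COUNT(*) per group.
HAVING: keep groups with count ≥ 3.
  1: ids {8} → COUNT(*)=1
  2: ids {4, 9, 10} → COUNT(*)=3
  3: ids {1} → COUNT(*)=1
  4: ids {6, 11, 12} → COUNT(*)=3
  5: ids {2, 3, 5, 7} → COUNT(*)=4

Farid | 3 ; Sol | 3 ; Nora | 4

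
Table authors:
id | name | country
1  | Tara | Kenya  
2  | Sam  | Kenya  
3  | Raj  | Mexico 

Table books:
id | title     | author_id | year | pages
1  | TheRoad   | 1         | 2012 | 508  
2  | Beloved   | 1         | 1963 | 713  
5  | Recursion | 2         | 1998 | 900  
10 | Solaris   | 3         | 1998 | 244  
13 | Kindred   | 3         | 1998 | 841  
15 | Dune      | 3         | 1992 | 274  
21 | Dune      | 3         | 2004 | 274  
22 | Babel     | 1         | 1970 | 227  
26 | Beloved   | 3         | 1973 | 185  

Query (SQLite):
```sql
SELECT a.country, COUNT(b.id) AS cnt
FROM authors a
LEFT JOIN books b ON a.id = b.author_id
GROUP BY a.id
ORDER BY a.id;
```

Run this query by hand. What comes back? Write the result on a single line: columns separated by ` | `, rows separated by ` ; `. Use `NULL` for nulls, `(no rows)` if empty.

Kenya | 3 ; Kenya | 1 ; Mexico | 5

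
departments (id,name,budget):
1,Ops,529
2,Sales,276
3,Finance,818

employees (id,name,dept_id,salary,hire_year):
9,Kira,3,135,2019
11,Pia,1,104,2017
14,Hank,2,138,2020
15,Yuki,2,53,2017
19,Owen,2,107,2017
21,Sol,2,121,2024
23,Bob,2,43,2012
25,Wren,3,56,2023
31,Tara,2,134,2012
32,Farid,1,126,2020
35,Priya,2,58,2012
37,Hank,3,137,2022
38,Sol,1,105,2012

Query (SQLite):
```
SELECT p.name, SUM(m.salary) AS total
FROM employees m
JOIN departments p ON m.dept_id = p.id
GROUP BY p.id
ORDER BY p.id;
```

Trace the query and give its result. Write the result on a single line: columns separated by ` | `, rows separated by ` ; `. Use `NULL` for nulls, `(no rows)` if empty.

Join each employees row to its departments via dept_id.
Group joined rows by departments.id; compute SUM(m.salary) per group.
  1: ids {11, 32, 38} → SUM(m.salary)=335
  2: ids {14, 15, 19, 21, 23, 31, 35} → SUM(m.salary)=654
  3: ids {9, 25, 37} → SUM(m.salary)=328

Ops | 335 ; Sales | 654 ; Finance | 328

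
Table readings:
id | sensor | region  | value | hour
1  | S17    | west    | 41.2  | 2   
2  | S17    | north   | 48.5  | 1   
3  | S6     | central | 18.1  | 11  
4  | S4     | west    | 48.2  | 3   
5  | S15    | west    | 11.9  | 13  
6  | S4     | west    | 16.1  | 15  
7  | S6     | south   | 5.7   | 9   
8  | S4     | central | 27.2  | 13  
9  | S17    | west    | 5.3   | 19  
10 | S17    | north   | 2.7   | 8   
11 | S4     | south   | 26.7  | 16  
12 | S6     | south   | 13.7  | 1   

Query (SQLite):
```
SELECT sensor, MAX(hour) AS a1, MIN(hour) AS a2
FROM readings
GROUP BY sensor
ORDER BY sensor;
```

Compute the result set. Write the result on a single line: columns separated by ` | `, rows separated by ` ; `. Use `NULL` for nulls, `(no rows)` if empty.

Group readings by sensor.
Per group compute: MAX(hour), MIN(hour).
  S15: ids {5} → MAX(hour)=13, MIN(hour)=13
  S17: ids {1, 2, 9, 10} → MAX(hour)=19, MIN(hour)=1
  S4: ids {4, 6, 8, 11} → MAX(hour)=16, MIN(hour)=3
  S6: ids {3, 7, 12} → MAX(hour)=11, MIN(hour)=1

S15 | 13 | 13 ; S17 | 19 | 1 ; S4 | 16 | 3 ; S6 | 11 | 1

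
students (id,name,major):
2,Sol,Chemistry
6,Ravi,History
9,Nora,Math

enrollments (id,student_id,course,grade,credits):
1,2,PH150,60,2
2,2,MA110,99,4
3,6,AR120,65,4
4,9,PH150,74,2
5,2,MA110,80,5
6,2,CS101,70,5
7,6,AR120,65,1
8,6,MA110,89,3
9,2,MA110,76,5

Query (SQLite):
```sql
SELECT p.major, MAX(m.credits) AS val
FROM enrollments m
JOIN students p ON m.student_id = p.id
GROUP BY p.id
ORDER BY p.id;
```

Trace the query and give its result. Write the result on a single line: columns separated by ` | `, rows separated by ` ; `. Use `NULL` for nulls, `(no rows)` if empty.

Join each enrollments row to its students via student_id.
Group joined rows by students.id; compute MAX(m.credits) per group.
  2: ids {1, 2, 5, 6, 9} → MAX(m.credits)=5
  6: ids {3, 7, 8} → MAX(m.credits)=4
  9: ids {4} → MAX(m.credits)=2

Chemistry | 5 ; History | 4 ; Math | 2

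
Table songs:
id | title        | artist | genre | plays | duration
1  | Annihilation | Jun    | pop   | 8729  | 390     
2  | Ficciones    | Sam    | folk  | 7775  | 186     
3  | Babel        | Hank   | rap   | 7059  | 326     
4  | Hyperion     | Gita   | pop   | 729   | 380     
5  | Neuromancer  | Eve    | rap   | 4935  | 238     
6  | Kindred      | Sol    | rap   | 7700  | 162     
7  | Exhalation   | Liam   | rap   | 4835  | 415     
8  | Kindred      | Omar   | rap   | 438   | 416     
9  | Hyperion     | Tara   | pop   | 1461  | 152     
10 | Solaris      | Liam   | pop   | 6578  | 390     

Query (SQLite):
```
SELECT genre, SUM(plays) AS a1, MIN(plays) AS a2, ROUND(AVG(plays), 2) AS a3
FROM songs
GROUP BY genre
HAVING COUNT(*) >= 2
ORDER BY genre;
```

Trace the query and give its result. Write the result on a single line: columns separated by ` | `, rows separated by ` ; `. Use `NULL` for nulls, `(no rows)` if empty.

pop | 17497 | 729 | 4374.25 ; rap | 24967 | 438 | 4993.4

Group songs by genre.
Per group compute: SUM(plays), MIN(plays), ROUND(AVG(plays), 2).
HAVING: drop groups with fewer than 2 rows.
  folk: ids {2} → SUM(plays)=7775, MIN(plays)=7775, ROUND(AVG(plays), 2)=7775
  pop: ids {1, 4, 9, 10} → SUM(plays)=17497, MIN(plays)=729, ROUND(AVG(plays), 2)=4374.25
  rap: ids {3, 5, 6, 7, 8} → SUM(plays)=24967, MIN(plays)=438, ROUND(AVG(plays), 2)=4993.4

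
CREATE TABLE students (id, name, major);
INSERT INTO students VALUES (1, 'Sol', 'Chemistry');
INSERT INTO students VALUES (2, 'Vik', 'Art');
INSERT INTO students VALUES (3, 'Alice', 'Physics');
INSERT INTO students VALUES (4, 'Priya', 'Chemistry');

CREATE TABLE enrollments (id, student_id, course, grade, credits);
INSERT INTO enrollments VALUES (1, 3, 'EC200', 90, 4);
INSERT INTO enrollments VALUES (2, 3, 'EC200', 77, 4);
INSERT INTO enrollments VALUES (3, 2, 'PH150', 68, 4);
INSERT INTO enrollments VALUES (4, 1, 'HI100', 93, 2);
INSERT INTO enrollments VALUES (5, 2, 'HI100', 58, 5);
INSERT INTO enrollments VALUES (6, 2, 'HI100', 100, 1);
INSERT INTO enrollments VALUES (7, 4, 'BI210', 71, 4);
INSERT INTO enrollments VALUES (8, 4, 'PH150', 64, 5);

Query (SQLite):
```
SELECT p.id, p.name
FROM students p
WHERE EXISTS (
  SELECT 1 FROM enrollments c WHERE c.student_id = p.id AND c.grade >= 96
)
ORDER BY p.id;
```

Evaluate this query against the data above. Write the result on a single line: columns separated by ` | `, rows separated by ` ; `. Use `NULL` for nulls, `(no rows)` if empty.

2 | Vik

For each students row, check whether any enrollments with matching student_id has grade >= 96.
Keep rows where that is true.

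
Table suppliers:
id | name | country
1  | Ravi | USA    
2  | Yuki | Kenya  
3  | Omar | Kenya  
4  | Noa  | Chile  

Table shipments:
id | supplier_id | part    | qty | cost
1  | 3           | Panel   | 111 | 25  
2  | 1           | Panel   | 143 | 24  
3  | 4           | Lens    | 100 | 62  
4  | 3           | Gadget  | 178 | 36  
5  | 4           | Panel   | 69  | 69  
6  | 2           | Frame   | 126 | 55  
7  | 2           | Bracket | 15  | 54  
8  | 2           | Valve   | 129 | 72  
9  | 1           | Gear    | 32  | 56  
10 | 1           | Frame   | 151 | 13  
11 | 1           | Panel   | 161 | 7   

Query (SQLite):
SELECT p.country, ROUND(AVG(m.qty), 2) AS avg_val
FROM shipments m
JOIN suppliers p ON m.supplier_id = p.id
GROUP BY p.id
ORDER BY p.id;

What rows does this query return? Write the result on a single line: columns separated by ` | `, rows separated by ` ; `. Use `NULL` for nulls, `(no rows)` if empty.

USA | 121.75 ; Kenya | 90 ; Kenya | 144.5 ; Chile | 84.5

Join each shipments row to its suppliers via supplier_id.
Group joined rows by suppliers.id; compute ROUND(AVG(m.qty), 2) per group.
  1: ids {2, 9, 10, 11} → ROUND(AVG(m.qty), 2)=121.75
  2: ids {6, 7, 8} → ROUND(AVG(m.qty), 2)=90
  3: ids {1, 4} → ROUND(AVG(m.qty), 2)=144.5
  4: ids {3, 5} → ROUND(AVG(m.qty), 2)=84.5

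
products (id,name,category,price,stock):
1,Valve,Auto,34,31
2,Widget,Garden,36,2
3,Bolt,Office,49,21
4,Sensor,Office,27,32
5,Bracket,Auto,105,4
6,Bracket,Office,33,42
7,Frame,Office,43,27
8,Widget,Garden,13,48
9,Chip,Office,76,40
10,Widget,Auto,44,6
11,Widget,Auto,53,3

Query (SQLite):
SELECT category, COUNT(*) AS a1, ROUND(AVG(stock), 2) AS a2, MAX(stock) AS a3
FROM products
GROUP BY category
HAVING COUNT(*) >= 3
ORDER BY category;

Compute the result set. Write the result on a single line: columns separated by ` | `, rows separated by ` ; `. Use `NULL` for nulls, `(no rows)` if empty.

Auto | 4 | 11 | 31 ; Office | 5 | 32.4 | 42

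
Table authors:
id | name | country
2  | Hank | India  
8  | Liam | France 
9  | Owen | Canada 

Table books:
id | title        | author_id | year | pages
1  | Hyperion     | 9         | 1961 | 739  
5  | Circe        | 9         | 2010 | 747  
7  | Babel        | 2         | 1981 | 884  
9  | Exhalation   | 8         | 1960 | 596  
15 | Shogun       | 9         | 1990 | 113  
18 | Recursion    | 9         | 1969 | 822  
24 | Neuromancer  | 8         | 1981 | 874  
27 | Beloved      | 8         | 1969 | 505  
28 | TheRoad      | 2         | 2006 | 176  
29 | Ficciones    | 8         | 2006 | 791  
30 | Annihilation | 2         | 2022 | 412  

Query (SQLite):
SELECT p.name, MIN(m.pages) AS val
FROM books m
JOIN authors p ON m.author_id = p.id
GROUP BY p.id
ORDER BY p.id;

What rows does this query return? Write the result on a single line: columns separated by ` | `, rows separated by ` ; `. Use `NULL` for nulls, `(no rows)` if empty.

Hank | 176 ; Liam | 505 ; Owen | 113

Join each books row to its authors via author_id.
Group joined rows by authors.id; compute MIN(m.pages) per group.
  2: ids {7, 28, 30} → MIN(m.pages)=176
  8: ids {9, 24, 27, 29} → MIN(m.pages)=505
  9: ids {1, 5, 15, 18} → MIN(m.pages)=113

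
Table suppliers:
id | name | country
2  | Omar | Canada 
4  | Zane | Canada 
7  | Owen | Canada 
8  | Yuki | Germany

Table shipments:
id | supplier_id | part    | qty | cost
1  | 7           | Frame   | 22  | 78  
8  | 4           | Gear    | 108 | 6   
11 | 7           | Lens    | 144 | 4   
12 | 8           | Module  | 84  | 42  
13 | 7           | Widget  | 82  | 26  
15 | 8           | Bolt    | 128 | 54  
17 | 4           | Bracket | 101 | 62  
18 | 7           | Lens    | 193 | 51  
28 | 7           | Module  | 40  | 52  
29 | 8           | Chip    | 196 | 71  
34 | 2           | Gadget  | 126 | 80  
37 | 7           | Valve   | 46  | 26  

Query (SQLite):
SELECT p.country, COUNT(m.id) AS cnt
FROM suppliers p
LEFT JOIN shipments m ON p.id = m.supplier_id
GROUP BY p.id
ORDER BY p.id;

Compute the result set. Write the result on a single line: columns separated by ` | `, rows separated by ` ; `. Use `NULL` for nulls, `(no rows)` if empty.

Canada | 1 ; Canada | 2 ; Canada | 6 ; Germany | 3

LEFT JOIN keeps every suppliers row; unmatched ones get NULL for shipments columns.
Group by suppliers.id and compute COUNT(m.id). COUNT(col) of an all-NULL group is 0.
  2: ids {34} → COUNT(m.id)=1
  4: ids {8, 17} → COUNT(m.id)=2
  7: ids {1, 11, 13, 18, 28, 37} → COUNT(m.id)=6
  8: ids {12, 15, 29} → COUNT(m.id)=3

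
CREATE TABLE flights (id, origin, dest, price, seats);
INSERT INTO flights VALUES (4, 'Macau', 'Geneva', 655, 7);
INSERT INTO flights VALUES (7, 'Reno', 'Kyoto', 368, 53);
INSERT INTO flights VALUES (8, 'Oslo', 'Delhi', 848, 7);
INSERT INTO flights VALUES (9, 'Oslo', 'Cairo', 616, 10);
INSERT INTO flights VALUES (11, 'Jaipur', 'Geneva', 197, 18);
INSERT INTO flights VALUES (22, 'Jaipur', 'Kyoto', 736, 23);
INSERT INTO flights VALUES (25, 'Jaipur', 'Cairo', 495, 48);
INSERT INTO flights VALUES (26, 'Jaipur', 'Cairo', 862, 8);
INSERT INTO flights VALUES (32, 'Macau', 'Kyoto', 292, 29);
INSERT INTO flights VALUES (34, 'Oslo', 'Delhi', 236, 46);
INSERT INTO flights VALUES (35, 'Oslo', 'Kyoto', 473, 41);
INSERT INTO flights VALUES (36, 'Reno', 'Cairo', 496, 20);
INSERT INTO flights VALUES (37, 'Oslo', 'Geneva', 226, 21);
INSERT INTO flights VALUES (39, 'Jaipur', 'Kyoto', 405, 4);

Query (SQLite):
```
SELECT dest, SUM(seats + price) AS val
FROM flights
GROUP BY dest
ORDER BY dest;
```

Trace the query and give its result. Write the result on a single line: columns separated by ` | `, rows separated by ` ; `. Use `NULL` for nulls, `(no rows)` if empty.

Cairo | 2555 ; Delhi | 1137 ; Geneva | 1124 ; Kyoto | 2424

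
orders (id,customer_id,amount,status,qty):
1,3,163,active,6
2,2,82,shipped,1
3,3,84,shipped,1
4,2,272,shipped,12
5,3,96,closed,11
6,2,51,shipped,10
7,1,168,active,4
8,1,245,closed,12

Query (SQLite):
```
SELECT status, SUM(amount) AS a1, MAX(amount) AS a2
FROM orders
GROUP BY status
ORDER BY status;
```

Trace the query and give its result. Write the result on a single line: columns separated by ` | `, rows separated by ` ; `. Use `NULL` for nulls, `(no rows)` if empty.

active | 331 | 168 ; closed | 341 | 245 ; shipped | 489 | 272

Group orders by status.
Per group compute: SUM(amount), MAX(amount).
  active: ids {1, 7} → SUM(amount)=331, MAX(amount)=168
  closed: ids {5, 8} → SUM(amount)=341, MAX(amount)=245
  shipped: ids {2, 3, 4, 6} → SUM(amount)=489, MAX(amount)=272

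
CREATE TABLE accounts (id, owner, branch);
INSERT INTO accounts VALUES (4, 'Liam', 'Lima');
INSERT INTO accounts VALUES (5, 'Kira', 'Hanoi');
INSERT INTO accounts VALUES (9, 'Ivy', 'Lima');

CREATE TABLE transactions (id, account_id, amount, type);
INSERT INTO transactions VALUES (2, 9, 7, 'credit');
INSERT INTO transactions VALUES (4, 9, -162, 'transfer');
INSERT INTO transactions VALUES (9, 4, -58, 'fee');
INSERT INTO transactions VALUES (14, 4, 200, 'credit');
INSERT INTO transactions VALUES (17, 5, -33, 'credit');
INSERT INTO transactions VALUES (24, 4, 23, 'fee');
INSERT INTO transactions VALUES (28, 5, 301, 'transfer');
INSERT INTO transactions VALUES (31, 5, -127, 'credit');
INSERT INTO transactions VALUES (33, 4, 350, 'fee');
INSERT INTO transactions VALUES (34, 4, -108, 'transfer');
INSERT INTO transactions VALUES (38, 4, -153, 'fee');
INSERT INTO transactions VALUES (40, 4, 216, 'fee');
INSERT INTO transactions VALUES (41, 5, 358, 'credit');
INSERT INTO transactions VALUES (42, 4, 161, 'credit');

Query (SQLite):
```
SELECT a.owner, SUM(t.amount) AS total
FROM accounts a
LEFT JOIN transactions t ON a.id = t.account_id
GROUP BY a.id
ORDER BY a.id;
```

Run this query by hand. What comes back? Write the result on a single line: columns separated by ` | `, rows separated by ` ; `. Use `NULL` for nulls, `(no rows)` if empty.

Liam | 631 ; Kira | 499 ; Ivy | -155

LEFT JOIN keeps every accounts row; unmatched ones get NULL for transactions columns.
Group by accounts.id and compute SUM(t.amount). SUM over an all-NULL group is NULL.
  4: ids {9, 14, 24, 33, 34, 38, 40, 42} → SUM(t.amount)=631
  5: ids {17, 28, 31, 41} → SUM(t.amount)=499
  9: ids {2, 4} → SUM(t.amount)=-155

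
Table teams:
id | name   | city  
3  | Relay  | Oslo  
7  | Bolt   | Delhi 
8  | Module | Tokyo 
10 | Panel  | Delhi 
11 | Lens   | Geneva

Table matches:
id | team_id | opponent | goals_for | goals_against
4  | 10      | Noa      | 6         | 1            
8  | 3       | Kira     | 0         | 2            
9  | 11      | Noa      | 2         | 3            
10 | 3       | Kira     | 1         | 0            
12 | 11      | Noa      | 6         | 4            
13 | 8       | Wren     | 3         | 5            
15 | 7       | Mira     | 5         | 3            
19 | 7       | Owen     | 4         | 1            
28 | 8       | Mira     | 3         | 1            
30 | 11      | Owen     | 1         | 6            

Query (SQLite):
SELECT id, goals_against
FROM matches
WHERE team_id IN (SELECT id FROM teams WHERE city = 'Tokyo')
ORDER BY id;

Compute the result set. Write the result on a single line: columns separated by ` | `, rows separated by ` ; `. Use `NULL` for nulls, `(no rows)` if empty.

Inner query: teams.id where city = 'Tokyo'.
Outer: keep matches rows whose team_id is in that set.
Inner query → {8}

13 | 5 ; 28 | 1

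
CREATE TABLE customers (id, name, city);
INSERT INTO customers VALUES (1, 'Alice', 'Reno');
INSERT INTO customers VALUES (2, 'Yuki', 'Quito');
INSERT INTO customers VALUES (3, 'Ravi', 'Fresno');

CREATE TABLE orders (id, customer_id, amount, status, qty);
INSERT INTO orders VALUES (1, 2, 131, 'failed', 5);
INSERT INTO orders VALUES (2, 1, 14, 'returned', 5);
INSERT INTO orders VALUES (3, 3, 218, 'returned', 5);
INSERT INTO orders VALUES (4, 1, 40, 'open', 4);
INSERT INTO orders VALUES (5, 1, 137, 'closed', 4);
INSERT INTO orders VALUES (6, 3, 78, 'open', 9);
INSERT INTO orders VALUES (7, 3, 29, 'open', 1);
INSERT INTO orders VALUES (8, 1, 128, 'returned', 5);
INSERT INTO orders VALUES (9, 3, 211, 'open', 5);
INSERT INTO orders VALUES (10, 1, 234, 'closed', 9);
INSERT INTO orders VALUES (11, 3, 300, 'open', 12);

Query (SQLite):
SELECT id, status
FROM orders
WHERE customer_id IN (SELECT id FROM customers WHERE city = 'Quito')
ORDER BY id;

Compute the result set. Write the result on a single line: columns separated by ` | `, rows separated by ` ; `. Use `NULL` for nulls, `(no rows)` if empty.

Inner query: customers.id where city = 'Quito'.
Outer: keep orders rows whose customer_id is in that set.
Inner query → {2}

1 | failed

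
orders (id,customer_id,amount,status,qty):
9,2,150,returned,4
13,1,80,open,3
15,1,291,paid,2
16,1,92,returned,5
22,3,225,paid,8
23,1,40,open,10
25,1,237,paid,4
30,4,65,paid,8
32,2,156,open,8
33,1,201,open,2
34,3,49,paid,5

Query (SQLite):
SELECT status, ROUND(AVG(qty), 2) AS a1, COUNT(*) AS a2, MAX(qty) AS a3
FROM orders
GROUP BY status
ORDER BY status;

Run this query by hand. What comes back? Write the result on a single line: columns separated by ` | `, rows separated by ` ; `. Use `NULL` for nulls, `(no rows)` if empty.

open | 5.75 | 4 | 10 ; paid | 5.4 | 5 | 8 ; returned | 4.5 | 2 | 5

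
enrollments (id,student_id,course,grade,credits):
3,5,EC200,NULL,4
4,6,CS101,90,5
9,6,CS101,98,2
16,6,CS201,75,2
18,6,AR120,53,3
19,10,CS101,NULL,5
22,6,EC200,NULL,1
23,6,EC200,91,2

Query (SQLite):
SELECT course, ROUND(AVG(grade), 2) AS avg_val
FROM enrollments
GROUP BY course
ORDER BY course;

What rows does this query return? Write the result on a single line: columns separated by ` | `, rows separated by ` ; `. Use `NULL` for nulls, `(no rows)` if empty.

AR120 | 53 ; CS101 | 94 ; CS201 | 75 ; EC200 | 91

Partition enrollments by course; compute ROUND(AVG(grade), 2) within each group.
  AR120: ids {18} → ROUND(AVG(grade), 2)=53
  CS101: ids {4, 9, 19} → ROUND(AVG(grade), 2)=94
  CS201: ids {16} → ROUND(AVG(grade), 2)=75
  EC200: ids {3, 22, 23} → ROUND(AVG(grade), 2)=91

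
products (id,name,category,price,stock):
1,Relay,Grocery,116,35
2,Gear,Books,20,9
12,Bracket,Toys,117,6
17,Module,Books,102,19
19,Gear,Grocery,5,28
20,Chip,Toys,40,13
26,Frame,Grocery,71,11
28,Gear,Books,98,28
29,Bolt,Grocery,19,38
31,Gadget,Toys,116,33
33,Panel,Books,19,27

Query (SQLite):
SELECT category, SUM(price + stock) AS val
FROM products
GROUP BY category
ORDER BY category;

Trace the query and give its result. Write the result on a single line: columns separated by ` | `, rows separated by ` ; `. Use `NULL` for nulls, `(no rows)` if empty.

For each row compute price + stock.
Group by category; take SUM of the expression per group.
  Books: ids {2, 17, 28, 33} → SUM(price + stock)=322
  Grocery: ids {1, 19, 26, 29} → SUM(price + stock)=323
  Toys: ids {12, 20, 31} → SUM(price + stock)=325

Books | 322 ; Grocery | 323 ; Toys | 325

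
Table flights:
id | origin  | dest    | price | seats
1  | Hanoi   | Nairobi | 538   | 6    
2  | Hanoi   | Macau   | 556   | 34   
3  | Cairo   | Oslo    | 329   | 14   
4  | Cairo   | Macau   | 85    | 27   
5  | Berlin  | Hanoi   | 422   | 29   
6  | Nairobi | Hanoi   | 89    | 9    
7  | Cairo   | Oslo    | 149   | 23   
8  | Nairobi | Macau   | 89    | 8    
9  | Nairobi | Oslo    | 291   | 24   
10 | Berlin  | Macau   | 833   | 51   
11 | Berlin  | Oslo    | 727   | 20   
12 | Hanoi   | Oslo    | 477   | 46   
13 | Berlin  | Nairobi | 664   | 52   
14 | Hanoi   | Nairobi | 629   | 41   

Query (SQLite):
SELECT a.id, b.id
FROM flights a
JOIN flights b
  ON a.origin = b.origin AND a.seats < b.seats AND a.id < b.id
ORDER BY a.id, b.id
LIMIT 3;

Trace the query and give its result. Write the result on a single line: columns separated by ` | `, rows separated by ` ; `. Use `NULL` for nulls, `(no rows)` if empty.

1 | 2 ; 1 | 12 ; 1 | 14

Pairs (a,b) with same origin, a.seats < b.seats, a.id < b.id.
origin groups: Berlin:{5,10,11,13} Cairo:{3,4,7} Hanoi:{1,2,12,14} Nairobi:{6,8,9}
Ordered by (a.id, b.id); first 3.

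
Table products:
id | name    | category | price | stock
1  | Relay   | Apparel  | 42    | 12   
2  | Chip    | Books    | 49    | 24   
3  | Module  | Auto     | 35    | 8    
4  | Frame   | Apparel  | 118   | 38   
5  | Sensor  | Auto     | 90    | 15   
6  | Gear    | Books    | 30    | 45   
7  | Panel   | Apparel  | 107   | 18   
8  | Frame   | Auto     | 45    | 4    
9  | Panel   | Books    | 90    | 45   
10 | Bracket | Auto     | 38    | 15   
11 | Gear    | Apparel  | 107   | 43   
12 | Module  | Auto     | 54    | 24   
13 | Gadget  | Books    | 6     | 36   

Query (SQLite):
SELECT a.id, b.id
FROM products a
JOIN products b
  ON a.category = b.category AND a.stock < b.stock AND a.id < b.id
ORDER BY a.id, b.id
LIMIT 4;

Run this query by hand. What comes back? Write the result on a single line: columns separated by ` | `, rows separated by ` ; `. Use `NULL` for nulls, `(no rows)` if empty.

1 | 4 ; 1 | 7 ; 1 | 11 ; 2 | 6

Pairs (a,b) with same category, a.stock < b.stock, a.id < b.id.
category groups: Apparel:{1,4,7,11} Auto:{3,5,8,10,12} Books:{2,6,9,13}
Ordered by (a.id, b.id); first 4.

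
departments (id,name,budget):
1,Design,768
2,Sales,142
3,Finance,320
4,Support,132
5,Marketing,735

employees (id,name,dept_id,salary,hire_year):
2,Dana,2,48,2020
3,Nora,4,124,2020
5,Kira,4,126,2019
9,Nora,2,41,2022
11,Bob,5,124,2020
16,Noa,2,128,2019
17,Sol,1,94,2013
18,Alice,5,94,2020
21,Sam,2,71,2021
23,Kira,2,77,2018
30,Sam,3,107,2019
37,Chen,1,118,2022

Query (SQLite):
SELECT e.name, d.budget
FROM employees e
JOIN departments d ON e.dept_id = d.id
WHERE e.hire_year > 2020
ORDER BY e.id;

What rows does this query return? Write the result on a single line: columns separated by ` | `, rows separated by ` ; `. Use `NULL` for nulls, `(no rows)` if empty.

Each employees row matches the departments row where dept_id = departments.id.
Then keep rows with e.hire_year > 2020.

Nora | 142 ; Sam | 142 ; Chen | 768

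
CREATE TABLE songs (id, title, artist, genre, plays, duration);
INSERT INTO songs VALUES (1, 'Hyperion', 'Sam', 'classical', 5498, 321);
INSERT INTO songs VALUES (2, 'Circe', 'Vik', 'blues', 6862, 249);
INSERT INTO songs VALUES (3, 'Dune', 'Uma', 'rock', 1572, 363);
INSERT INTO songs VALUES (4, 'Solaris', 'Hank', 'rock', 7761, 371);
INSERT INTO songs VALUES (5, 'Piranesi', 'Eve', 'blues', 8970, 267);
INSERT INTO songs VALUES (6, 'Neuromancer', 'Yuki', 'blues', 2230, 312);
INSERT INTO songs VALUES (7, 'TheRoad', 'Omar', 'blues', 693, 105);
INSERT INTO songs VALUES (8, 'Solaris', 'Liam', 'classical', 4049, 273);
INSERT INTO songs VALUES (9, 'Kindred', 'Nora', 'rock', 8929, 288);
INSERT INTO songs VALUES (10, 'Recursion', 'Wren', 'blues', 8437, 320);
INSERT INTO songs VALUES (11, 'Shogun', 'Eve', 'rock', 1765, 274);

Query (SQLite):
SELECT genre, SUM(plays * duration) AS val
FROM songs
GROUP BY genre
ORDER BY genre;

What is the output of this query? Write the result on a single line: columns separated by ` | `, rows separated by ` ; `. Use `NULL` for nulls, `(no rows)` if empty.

blues | 7571993 ; classical | 2870235 ; rock | 6505129

For each row compute plays * duration.
Group by genre; take SUM of the expression per group.
  blues: ids {2, 5, 6, 7, 10} → SUM(plays * duration)=7571993
  classical: ids {1, 8} → SUM(plays * duration)=2870235
  rock: ids {3, 4, 9, 11} → SUM(plays * duration)=6505129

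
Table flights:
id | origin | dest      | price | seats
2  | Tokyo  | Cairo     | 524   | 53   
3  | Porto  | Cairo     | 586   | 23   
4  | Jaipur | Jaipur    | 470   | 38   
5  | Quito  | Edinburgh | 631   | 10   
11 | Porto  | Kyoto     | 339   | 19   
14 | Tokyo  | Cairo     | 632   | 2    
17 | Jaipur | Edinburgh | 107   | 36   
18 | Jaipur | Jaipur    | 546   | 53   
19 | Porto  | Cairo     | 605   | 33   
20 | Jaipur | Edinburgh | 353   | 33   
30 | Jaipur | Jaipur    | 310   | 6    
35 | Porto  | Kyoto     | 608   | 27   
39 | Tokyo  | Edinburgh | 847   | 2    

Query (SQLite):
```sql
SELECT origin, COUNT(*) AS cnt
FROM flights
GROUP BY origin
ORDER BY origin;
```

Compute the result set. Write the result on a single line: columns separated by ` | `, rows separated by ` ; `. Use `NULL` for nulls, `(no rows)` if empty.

Jaipur | 5 ; Porto | 4 ; Quito | 1 ; Tokyo | 3

Partition flights by origin; compute COUNT(*) within each group.
  Jaipur: ids {4, 17, 18, 20, 30} → COUNT(*)=5
  Porto: ids {3, 11, 19, 35} → COUNT(*)=4
  Quito: ids {5} → COUNT(*)=1
  Tokyo: ids {2, 14, 39} → COUNT(*)=3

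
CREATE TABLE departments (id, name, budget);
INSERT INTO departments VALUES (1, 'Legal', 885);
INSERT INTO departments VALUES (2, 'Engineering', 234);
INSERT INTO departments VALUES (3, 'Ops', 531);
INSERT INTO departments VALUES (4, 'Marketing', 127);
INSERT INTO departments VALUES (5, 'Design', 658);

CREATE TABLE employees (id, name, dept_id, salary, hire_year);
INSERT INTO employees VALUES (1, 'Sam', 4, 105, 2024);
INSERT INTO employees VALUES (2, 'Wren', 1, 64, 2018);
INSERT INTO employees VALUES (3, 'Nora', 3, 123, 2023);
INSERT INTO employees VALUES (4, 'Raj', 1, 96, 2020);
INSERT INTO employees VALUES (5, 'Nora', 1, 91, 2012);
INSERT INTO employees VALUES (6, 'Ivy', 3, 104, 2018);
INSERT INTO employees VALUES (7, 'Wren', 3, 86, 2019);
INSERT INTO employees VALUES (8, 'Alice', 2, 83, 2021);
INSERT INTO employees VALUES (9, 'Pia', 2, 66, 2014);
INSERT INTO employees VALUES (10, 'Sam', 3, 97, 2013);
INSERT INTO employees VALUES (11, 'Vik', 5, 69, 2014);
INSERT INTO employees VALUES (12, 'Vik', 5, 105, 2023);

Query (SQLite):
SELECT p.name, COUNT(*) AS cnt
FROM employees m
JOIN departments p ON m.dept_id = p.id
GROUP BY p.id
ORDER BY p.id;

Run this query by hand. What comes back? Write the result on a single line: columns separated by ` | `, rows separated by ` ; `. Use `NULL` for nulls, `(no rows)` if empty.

Legal | 3 ; Engineering | 2 ; Ops | 4 ; Marketing | 1 ; Design | 2

Join each employees row to its departments via dept_id.
Group joined rows by departments.id; compute COUNT(*) per group.
  1: ids {2, 4, 5} → COUNT(*)=3
  2: ids {8, 9} → COUNT(*)=2
  3: ids {3, 6, 7, 10} → COUNT(*)=4
  4: ids {1} → COUNT(*)=1
  5: ids {11, 12} → COUNT(*)=2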